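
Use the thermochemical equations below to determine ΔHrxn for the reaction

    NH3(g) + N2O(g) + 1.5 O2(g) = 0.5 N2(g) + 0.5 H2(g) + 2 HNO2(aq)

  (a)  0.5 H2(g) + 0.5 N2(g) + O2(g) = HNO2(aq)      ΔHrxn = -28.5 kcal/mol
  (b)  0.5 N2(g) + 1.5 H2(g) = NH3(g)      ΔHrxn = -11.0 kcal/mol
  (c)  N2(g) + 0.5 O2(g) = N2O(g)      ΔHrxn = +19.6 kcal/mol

ΔHrxn = -65.6 kcal/mol

(a) × 2: (2)·(-28.5) = -57.0 kcal/mol
(b) reversed: +11.0 kcal/mol
(c) reversed: -19.6 kcal/mol
Summing the manipulated equations, ΔHrxn = (2)·(-28.5) + (-1)·(-11.0) + (-1)·(+19.6) = -65.6 kcal/mol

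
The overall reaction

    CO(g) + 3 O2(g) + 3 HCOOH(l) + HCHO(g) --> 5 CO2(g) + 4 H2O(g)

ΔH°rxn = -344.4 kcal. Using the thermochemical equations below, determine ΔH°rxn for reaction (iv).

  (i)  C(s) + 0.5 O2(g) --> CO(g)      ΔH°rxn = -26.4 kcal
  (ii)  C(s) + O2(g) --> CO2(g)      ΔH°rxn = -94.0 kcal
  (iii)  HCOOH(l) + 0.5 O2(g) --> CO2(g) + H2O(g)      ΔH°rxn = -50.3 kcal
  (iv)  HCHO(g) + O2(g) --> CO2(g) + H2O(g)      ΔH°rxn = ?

ΔH°rxn = -125.9 kcal

(i) reversed (CO(g) must end up as a reactant): +26.4 kcal
(ii) as written: -94.0 kcal
(iii) × 3 (×3 to match 3 HCOOH(l) in the target): (3)·(-50.3) = -150.9 kcal
(iv) as written (HCHO(g) already on the reactant side): contributes x
-344.4 = (+26.4) + (-94.0) + (-150.9) + x
x = (-344.4 − (-218.5)) / (1) = -125.9 kcal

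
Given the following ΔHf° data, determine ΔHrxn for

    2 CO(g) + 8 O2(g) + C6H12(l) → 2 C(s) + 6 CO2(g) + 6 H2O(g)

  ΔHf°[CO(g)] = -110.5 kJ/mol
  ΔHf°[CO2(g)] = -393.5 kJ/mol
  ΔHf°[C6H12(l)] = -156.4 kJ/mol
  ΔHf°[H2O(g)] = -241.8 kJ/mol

Products: 2·(+0.0) + 6·(-393.5) + 6·(-241.8) = -3811.8
Reactants: 2·(-110.5) + 8·(+0.0) + 1·(-156.4) = -377.4
ΔHrxn = (-3811.8) − (-377.4) = -3434.4 kJ/mol

ΔHrxn = -3434.4 kJ/mol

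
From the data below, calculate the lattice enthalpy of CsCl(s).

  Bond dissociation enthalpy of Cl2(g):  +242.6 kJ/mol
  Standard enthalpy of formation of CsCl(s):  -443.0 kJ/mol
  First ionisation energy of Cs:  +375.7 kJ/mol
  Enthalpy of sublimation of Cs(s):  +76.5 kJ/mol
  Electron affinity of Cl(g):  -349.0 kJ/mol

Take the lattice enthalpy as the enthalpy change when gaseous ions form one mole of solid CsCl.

U = -667.5 kJ/mol

ΔHf° = 1·ΔHsub + 1·(ΣIE) + 1/2·D(Cl2) + 1·EA + U
-443.0 = 1·(+76.5) + 1·(+375.7) + 1/2·(+242.6) + 1·(-349.0) + U
U = -443.0 − (+224.5) = -667.5 kJ/mol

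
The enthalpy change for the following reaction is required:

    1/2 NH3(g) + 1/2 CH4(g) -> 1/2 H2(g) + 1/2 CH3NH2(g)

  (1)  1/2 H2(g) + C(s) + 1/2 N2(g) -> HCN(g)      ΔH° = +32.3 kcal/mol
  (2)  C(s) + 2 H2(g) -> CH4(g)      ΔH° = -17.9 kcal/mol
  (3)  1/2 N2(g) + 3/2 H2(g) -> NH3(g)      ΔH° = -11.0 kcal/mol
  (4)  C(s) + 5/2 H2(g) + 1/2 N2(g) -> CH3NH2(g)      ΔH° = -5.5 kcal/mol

(1): not needed (HCN(g) appears nowhere else).
(2) reversed and × 1/2 (CH4(g) must end up as a reactant; scale by 1/2 for the 1/2 CH4(g)): (-1/2)·(-17.9) = +8.95 kcal/mol
(3) reversed and × 1/2 (NH3(g) must end up as a reactant; scale by 1/2 for the 1/2 NH3(g)): (-1/2)·(-11.0) = +5.5 kcal/mol
(4) × 1/2 (×1/2 to match 1/2 CH3NH2(g) in the target): (1/2)·(-5.5) = -2.75 kcal/mol
ΔH° = (-1/2)·(-17.9) + (-1/2)·(-11.0) + (1/2)·(-5.5) = 11.7 kcal/mol

ΔH° = 11.7 kcal/mol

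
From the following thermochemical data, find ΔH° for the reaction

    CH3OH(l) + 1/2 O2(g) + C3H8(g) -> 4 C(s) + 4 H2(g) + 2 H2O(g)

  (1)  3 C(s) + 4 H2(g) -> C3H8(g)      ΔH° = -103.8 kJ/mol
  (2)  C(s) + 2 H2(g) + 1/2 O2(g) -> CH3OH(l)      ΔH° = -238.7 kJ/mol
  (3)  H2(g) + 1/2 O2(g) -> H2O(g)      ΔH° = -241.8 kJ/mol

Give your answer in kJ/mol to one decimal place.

ΔH° = -141.1 kJ/mol

(1) reversed: +103.8 kJ/mol
(2) reversed: +238.7 kJ/mol
(3) × 2: (2)·(-241.8) = -483.6 kJ/mol
Summing the manipulated equations, ΔH° = (-1)·(-103.8) + (-1)·(-238.7) + (2)·(-241.8) = -141.1 kJ/mol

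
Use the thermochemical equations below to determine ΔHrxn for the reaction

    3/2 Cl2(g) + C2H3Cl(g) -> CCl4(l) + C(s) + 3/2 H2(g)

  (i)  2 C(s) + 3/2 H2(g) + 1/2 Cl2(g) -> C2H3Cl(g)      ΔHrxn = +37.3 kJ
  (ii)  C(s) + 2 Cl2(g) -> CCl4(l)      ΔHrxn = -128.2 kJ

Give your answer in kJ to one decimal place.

(i) reversed (reverse to put C2H3Cl(g) on the reactant side): -37.3 kJ
(ii) as written (CCl4(l) already on the product side): -128.2 kJ
Combining the equations, ΔHrxn = (-37.3) + (-128.2) = -165.5 kJ

ΔHrxn = -165.5 kJ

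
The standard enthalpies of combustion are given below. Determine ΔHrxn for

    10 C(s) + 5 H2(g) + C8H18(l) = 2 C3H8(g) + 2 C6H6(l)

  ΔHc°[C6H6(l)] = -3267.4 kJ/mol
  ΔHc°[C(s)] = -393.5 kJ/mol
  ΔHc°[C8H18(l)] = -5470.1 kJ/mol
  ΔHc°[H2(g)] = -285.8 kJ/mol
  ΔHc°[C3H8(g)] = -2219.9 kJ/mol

ΔHrxn = 140.5 kJ/mol

Using ΔH = Σ nΔHc°(reactants) − Σ nΔHc°(products):
= [10·(-393.5) + 5·(-285.8) + 1·(-5470.1)] − [2·(-2219.9) + 2·(-3267.4)]
= 140.5 kJ/mol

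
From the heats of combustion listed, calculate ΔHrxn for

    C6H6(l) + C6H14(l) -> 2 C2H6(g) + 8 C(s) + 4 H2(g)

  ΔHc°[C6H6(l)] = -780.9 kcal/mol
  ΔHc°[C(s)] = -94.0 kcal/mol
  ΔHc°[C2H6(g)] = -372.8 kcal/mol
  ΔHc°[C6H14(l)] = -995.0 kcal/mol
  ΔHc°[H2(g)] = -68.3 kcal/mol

ΔHrxn = -5.1 kcal/mol

Using ΔH = Σ nΔHc°(reactants) − Σ nΔHc°(products):
= [1·(-780.9) + 1·(-995.0)] − [2·(-372.8) + 8·(-94.0) + 4·(-68.3)]
= -5.1 kcal/mol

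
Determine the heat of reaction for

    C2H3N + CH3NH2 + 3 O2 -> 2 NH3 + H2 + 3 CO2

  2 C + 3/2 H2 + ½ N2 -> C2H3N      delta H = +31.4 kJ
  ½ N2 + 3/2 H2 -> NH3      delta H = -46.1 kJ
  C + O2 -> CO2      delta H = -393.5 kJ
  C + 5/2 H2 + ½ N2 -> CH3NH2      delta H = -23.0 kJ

equation 1 reversed: -31.4 kJ
equation 2 × 2: (2)·(-46.1) = -92.2 kJ
equation 3 × 3: (3)·(-393.5) = -1180.5 kJ
equation 4 reversed: +23.0 kJ
Since enthalpy is a state function, delta H = (-1)·(+31.4) + (2)·(-46.1) + (3)·(-393.5) + (-1)·(-23.0) = -1281.1 kJ

delta H = -1281.1 kJ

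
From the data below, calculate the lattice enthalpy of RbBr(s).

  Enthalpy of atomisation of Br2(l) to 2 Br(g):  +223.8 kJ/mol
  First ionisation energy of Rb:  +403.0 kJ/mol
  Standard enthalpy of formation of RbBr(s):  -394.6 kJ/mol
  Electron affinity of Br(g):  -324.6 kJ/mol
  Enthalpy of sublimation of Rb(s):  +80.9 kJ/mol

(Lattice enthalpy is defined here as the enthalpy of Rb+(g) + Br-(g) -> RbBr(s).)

U = -665.8 kJ/mol

ΔHf° = 1·ΔHsub + 1·(ΣIE) + 1/2·D(Br2) + 1·EA + U
-394.6 = 1·(+80.9) + 1·(+403.0) + 1/2·(+223.8) + 1·(-324.6) + U
U = -394.6 − (+271.2) = -665.8 kJ/mol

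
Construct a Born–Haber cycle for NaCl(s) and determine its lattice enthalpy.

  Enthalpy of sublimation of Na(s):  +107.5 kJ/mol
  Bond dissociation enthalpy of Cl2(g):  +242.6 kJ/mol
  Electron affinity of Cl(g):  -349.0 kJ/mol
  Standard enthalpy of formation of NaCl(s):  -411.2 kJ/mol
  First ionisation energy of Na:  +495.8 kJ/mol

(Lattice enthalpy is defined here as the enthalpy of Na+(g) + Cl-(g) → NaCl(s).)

ΔHf° = 1·ΔHsub + 1·(ΣIE) + 1/2·D(Cl2) + 1·EA + U
-411.2 = 1·(+107.5) + 1·(+495.8) + 1/2·(+242.6) + 1·(-349.0) + U
U = -411.2 − (+375.6) = -786.8 kJ/mol

U = -786.8 kJ/mol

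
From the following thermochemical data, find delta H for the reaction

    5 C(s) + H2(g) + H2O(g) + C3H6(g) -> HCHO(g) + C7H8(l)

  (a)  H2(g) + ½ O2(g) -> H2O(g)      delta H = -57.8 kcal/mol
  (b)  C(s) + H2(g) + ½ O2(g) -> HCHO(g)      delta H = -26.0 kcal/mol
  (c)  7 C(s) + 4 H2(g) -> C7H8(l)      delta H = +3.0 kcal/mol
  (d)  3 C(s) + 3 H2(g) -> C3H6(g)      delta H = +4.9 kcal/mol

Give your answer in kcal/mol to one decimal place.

delta H = 29.9 kcal/mol

(a) reversed (reverse to put H2O(g) on the reactant side): +57.8 kcal/mol
(b) as written (HCHO(g) already on the product side): -26.0 kcal/mol
(c) as written (C7H8(l) already on the product side): +3.0 kcal/mol
(d) reversed (reverse to put C3H6(g) on the reactant side): -4.9 kcal/mol
Combining the equations, delta H = (-1)·(-57.8) + (1)·(-26.0) + (1)·(+3.0) + (-1)·(+4.9) = 29.9 kcal/mol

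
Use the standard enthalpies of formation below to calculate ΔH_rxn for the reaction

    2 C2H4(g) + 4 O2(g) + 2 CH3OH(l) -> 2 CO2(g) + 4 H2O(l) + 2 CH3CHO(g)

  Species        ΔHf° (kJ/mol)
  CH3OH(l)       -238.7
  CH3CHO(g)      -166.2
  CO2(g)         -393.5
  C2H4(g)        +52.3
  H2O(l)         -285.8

ΔH_rxn = -1889.8 kJ/mol

Products: 2·(-393.5) + 4·(-285.8) + 2·(-166.2) = -2262.6
Reactants: 2·(+52.3) + 4·(+0.0) + 2·(-238.7) = -372.8
ΔH_rxn = (-2262.6) − (-372.8) = -1889.8 kJ/mol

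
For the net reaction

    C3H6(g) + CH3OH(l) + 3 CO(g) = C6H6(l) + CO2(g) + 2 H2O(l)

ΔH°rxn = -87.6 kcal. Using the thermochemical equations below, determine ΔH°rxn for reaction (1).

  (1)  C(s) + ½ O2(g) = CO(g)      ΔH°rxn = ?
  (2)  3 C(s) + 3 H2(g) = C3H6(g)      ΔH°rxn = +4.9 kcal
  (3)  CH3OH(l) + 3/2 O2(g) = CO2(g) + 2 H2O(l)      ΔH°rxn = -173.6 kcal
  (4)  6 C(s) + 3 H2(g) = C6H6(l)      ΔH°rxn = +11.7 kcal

(1) reversed and × 3 (CO(g) must end up as a reactant; ×3 to match 3 CO(g) in the target): contributes −3·x
(2) reversed (reverse to put C3H6(g) on the reactant side): -4.9 kcal
(3) as written (CH3OH(l) already on the reactant side): -173.6 kcal
(4) as written (C6H6(l) already on the product side): +11.7 kcal
-87.6 = (-4.9) + (-173.6) + (+11.7) − 3·x
x = (-87.6 − (-166.8)) / (-3) = -26.4 kcal

ΔH°rxn = -26.4 kcal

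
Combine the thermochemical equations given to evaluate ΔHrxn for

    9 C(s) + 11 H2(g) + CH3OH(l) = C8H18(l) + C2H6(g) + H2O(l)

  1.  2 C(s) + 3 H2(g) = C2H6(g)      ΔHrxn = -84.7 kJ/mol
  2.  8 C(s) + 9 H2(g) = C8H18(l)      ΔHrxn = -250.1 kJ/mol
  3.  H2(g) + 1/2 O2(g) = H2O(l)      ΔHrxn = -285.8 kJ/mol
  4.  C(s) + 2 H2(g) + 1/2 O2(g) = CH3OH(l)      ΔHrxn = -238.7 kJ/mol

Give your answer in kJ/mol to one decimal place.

eq. 1 as written: -84.7 kJ/mol
eq. 2 as written: -250.1 kJ/mol
eq. 3 as written: -285.8 kJ/mol
eq. 4 reversed: +238.7 kJ/mol
ΔHrxn = (1)·(-84.7) + (1)·(-250.1) + (1)·(-285.8) + (-1)·(-238.7) = -381.9 kJ/mol

ΔHrxn = -381.9 kJ/mol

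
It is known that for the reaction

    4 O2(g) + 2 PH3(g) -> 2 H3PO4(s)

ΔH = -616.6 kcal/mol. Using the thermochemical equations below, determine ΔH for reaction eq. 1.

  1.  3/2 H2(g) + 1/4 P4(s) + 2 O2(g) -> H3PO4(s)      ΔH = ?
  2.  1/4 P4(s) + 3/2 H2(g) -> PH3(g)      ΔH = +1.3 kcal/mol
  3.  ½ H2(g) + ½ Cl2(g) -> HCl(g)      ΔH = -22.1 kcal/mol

ΔH = -307.0 kcal/mol

eq. 1 × 2: contributes 2·x
eq. 2 reversed and × 2: (-2)·(+1.3) = -2.6 kcal/mol
eq. 3: not needed.
-616.6 = (-2.6) + 2·x
x = (-616.6 − (-2.6)) / (2) = -307.0 kcal/mol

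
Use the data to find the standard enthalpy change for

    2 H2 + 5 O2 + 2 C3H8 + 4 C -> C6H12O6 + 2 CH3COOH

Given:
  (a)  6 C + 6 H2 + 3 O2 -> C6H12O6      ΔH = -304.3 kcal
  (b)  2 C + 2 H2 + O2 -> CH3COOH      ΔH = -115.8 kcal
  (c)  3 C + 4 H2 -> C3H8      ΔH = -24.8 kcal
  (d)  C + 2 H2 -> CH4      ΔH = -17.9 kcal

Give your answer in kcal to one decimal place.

ΔH = -486.3 kcal

(a) as written: -304.3 kcal
(b) × 2: (2)·(-115.8) = -231.6 kcal
(c) reversed and × 2: (-2)·(-24.8) = +49.6 kcal
(d): not needed.
Summing the manipulated equations, ΔH = (-304.3) + (-231.6) + (+49.6) = -486.3 kcal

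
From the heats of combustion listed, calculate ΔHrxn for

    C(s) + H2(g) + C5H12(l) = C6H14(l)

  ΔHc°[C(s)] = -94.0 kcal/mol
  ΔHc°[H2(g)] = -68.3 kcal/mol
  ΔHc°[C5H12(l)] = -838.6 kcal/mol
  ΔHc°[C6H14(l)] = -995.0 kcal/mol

Using ΔH = Σ nΔHc°(reactants) − Σ nΔHc°(products):
= [1·(-94.0) + 1·(-68.3) + 1·(-838.6)] − [1·(-995.0)]
= -5.9 kcal/mol

ΔHrxn = -5.9 kcal/mol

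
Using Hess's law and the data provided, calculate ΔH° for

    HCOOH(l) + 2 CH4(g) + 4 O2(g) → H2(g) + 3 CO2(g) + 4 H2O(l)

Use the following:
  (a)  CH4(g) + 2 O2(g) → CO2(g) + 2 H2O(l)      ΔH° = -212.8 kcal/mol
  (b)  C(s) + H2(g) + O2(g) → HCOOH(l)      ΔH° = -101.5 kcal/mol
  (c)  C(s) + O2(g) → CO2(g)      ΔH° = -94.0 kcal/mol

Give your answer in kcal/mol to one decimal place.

(a) × 2: (2)·(-212.8) = -425.6 kcal/mol
(b) reversed: +101.5 kcal/mol
(c) as written: -94.0 kcal/mol
Since enthalpy is a state function, ΔH° = (-425.6) + (+101.5) + (-94.0) = -418.1 kcal/mol

ΔH° = -418.1 kcal/mol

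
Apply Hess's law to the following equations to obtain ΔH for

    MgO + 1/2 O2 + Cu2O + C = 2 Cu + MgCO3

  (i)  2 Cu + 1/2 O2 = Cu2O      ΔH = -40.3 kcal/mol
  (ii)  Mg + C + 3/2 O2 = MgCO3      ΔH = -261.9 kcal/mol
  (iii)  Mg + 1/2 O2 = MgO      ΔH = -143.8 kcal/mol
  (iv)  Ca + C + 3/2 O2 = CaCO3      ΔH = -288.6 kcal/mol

ΔH = -77.8 kcal/mol

(i) reversed: +40.3 kcal/mol
(ii) as written: -261.9 kcal/mol
(iii) reversed: +143.8 kcal/mol
(iv): not needed.
ΔH = (-1)·(-40.3) + (1)·(-261.9) + (-1)·(-143.8) = -77.8 kcal/mol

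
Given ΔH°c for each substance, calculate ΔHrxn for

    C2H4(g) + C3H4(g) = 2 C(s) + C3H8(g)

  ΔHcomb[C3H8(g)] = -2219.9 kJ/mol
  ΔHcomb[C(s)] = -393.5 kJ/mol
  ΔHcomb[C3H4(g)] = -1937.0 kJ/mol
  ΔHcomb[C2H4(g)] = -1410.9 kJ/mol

ΔHrxn = -341.0 kJ/mol

Using ΔH = Σ nΔHc°(reactants) − Σ nΔHc°(products):
= [1·(-1410.9) + 1·(-1937.0)] − [2·(-393.5) + 1·(-2219.9)]
= -341.0 kJ/mol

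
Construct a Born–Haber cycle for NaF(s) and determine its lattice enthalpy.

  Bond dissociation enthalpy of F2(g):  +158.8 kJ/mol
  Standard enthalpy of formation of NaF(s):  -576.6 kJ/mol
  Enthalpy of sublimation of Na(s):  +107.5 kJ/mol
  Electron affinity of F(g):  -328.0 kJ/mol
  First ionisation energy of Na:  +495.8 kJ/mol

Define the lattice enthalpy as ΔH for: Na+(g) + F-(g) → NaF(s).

U = -931.3 kJ/mol

ΔHf° = 1·ΔHsub + 1·(ΣIE) + 1/2·D(F2) + 1·EA + U
-576.6 = 1·(+107.5) + 1·(+495.8) + 1/2·(+158.8) + 1·(-328.0) + U
U = -576.6 − (+354.7) = -931.3 kJ/mol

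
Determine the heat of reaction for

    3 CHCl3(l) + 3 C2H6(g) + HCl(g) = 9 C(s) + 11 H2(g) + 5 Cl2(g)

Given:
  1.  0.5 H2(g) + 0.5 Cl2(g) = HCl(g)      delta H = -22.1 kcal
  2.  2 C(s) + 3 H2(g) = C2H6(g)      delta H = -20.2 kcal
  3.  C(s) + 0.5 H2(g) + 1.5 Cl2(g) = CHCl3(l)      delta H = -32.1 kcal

delta H = 179.0 kcal

eq. 1 reversed: +22.1 kcal
eq. 2 reversed and × 3: (-3)·(-20.2) = +60.6 kcal
eq. 3 reversed and × 3: (-3)·(-32.1) = +96.3 kcal
By Hess's law, delta H = (-1)·(-22.1) + (-3)·(-20.2) + (-3)·(-32.1) = 179.0 kcal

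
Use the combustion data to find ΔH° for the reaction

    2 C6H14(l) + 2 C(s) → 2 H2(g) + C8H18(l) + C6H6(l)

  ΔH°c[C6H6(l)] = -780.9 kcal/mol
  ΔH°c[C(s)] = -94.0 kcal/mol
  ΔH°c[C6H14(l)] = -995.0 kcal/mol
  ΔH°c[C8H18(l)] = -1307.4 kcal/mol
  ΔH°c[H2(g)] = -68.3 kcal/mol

Using ΔH = Σ nΔHc°(reactants) − Σ nΔHc°(products):
= [2·(-995.0) + 2·(-94.0)] − [2·(-68.3) + 1·(-1307.4) + 1·(-780.9)]
= 46.9 kcal/mol

ΔH° = 46.9 kcal/mol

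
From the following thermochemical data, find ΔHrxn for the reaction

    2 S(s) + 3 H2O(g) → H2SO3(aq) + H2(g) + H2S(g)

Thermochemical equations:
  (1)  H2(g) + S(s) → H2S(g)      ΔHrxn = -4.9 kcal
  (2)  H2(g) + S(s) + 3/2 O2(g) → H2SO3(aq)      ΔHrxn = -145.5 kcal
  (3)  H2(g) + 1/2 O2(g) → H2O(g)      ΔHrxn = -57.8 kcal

(1) as written: -4.9 kcal
(2) as written: -145.5 kcal
(3) reversed and × 3: (-3)·(-57.8) = +173.4 kcal
Summing the manipulated equations, ΔHrxn = (-4.9) + (-145.5) + (+173.4) = 23.0 kcal

ΔHrxn = 23.0 kcal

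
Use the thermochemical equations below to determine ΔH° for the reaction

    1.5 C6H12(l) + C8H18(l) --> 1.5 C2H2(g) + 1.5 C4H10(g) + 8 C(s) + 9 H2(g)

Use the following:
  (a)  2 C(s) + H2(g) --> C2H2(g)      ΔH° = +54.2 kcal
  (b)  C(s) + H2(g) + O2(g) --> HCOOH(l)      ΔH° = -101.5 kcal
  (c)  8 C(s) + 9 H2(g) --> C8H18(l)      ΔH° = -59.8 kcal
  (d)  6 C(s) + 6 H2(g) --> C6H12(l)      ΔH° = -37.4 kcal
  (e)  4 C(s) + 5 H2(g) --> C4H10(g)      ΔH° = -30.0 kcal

(a) × 3/2 (scale by 3/2 for the 3/2 C2H2(g)): (3/2)·(+54.2) = +81.3 kcal
(b): not needed (HCOOH(l) appears nowhere else).
(c) reversed (C8H18(l) must end up as a reactant): +59.8 kcal
(d) reversed and × 3/2 (reverse to put C6H12(l) on the reactant side; ×3/2 to match 3/2 C6H12(l) in the target): (-3/2)·(-37.4) = +56.1 kcal
(e) × 3/2 (scale by 3/2 for the 3/2 C4H10(g)): (3/2)·(-30.0) = -45.0 kcal
Since enthalpy is a state function, ΔH° = (3/2)·(+54.2) + (-1)·(-59.8) + (-3/2)·(-37.4) + (3/2)·(-30.0) = 152.2 kcal

ΔH° = 152.2 kcal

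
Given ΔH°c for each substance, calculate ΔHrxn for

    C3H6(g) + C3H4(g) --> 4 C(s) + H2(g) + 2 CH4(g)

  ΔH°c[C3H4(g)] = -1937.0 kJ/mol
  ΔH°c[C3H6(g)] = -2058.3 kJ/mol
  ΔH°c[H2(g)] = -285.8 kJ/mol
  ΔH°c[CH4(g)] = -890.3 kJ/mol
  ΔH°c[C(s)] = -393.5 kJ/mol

ΔHrxn = -354.9 kJ/mol

With combustion enthalpies, reactants minus products:
= [1·(-2058.3) + 1·(-1937.0)] − [4·(-393.5) + 1·(-285.8) + 2·(-890.3)]
= -354.9 kJ/mol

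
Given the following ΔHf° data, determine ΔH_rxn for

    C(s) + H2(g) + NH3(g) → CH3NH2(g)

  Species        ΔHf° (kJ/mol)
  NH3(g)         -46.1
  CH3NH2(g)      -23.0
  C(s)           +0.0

Products: 1·(-23.0) = -23.0
Reactants: 1·(+0.0) + 1·(+0.0) + 1·(-46.1) = -46.1
ΔH_rxn = (-23.0) − (-46.1) = 23.1 kJ/mol

ΔH_rxn = 23.1 kJ/mol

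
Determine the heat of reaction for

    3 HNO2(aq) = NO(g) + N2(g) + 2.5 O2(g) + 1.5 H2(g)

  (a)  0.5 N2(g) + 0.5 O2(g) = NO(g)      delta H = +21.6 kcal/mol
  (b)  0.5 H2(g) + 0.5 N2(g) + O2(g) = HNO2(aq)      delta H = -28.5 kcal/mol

delta H = 107.1 kcal/mol

(a) as written (NO(g) already on the product side): +21.6 kcal/mol
(b) reversed and × 3 (HNO2(aq) must end up as a reactant; ×3 to match 3 HNO2(aq) in the target): (-3)·(-28.5) = +85.5 kcal/mol
By Hess's law, delta H = (1)·(+21.6) + (-3)·(-28.5) = 107.1 kcal/mol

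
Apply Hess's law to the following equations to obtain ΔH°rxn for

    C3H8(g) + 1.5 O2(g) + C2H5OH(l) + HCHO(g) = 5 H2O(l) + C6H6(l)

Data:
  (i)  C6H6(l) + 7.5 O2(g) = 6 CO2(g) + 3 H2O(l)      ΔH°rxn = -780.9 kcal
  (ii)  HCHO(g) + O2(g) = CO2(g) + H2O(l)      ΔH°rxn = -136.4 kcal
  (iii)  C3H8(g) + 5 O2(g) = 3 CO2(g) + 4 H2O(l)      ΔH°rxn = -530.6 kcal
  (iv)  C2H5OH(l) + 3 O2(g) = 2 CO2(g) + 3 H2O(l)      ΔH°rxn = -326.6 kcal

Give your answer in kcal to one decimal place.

(i) reversed: +780.9 kcal
(ii) as written: -136.4 kcal
(iii) as written: -530.6 kcal
(iv) as written: -326.6 kcal
ΔH°rxn = (+780.9) + (-136.4) + (-530.6) + (-326.6) = -212.7 kcal

ΔH°rxn = -212.7 kcal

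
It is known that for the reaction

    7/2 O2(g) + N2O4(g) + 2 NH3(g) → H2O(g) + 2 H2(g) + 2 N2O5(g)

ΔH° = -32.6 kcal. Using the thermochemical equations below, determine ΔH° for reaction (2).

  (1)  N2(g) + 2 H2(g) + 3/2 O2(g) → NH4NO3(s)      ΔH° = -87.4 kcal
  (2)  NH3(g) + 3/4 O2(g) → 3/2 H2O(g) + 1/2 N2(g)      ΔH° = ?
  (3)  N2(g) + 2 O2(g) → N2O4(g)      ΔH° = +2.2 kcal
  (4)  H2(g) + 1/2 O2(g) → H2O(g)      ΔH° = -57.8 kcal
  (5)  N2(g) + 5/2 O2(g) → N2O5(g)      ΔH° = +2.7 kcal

ΔH° = -75.7 kcal

(1): not needed (NH4NO3(s) appears nowhere else).
(2) × 2 (scale by 2 for the 2 NH3(g)): contributes 2·x
(3) reversed (reverse to put N2O4(g) on the reactant side): -2.2 kcal
(4) reversed and × 2: (-2)·(-57.8) = +115.6 kcal
(5) × 2 (×2 to match 2 N2O5(g) in the target): (2)·(+2.7) = +5.4 kcal
-32.6 = (-2.2) + (+115.6) + (+5.4) + 2·x
x = (-32.6 − (+118.8)) / (2) = -75.7 kcal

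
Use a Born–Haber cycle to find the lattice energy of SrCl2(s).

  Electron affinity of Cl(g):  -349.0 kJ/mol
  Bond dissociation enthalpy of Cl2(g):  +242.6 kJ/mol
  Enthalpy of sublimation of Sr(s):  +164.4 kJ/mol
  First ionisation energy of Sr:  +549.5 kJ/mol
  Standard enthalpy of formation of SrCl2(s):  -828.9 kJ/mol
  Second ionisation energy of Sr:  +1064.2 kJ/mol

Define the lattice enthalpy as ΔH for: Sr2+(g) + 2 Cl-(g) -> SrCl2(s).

ΔHf° = 1·ΔHsub + 1·(ΣIE) + 1·D(Cl2) + 2·EA + U
-828.9 = 1·(+164.4) + 1·(+1613.7) + 1·(+242.6) + 2·(-349.0) + U
U = -828.9 − (+1322.7) = -2151.6 kJ/mol

U = -2151.6 kJ/mol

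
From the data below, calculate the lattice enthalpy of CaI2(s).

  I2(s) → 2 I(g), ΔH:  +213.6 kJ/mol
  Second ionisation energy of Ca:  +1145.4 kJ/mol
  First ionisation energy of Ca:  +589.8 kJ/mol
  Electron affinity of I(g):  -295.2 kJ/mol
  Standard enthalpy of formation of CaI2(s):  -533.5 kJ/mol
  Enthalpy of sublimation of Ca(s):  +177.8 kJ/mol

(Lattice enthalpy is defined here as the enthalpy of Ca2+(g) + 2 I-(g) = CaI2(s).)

U = -2069.7 kJ/mol

ΔHf° = 1·ΔHsub + 1·(ΣIE) + 1·D(I2) + 2·EA + U
-533.5 = 1·(+177.8) + 1·(+1735.2) + 1·(+213.6) + 2·(-295.2) + U
U = -533.5 − (+1536.2) = -2069.7 kJ/mol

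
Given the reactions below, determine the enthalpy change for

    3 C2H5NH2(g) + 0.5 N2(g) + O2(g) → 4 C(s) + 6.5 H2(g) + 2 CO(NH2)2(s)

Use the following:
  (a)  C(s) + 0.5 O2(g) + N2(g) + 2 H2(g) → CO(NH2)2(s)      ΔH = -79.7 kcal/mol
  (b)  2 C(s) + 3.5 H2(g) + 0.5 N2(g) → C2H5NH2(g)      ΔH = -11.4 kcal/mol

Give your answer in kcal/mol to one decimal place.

(a) × 2 (×2 to match 2 CO(NH2)2(s) in the target): (2)·(-79.7) = -159.4 kcal/mol
(b) reversed and × 3 (reverse to put C2H5NH2(g) on the reactant side; ×3 to match 3 C2H5NH2(g) in the target): (-3)·(-11.4) = +34.2 kcal/mol
Combining the equations, ΔH = (-159.4) + (+34.2) = -125.2 kcal/mol

ΔH = -125.2 kcal/mol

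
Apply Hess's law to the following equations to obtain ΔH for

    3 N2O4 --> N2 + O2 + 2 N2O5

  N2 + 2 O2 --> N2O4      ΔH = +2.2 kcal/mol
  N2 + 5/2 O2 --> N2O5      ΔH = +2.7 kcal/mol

ΔH = -1.2 kcal/mol

equation 1 reversed and × 3 (reverse to put N2O4 on the reactant side; ×3 to match 3 N2O4 in the target): (-3)·(+2.2) = -6.6 kcal/mol
equation 2 × 2 (scale by 2 for the 2 N2O5): (2)·(+2.7) = +5.4 kcal/mol
ΔH = (-6.6) + (+5.4) = -1.2 kcal/mol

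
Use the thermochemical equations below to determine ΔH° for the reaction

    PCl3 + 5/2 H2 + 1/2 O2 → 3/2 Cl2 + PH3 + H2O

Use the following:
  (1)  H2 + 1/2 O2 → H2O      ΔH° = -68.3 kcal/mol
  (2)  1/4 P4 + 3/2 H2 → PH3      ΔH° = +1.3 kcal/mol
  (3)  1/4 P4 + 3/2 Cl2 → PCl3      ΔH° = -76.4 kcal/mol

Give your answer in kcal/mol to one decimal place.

(1) as written: -68.3 kcal/mol
(2) as written: +1.3 kcal/mol
(3) reversed: +76.4 kcal/mol
By Hess's law, ΔH° = (1)·(-68.3) + (1)·(+1.3) + (-1)·(-76.4) = 9.4 kcal/mol

ΔH° = 9.4 kcal/mol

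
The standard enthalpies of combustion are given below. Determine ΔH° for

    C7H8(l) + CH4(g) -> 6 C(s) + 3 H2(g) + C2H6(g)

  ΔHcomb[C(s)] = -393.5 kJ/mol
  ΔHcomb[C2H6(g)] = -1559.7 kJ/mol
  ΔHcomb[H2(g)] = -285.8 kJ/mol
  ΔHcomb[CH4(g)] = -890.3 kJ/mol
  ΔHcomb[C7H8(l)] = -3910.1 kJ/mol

ΔH° = -22.3 kJ/mol

With combustion enthalpies, reactants minus products:
= [1·(-3910.1) + 1·(-890.3)] − [6·(-393.5) + 3·(-285.8) + 1·(-1559.7)]
= -22.3 kJ/mol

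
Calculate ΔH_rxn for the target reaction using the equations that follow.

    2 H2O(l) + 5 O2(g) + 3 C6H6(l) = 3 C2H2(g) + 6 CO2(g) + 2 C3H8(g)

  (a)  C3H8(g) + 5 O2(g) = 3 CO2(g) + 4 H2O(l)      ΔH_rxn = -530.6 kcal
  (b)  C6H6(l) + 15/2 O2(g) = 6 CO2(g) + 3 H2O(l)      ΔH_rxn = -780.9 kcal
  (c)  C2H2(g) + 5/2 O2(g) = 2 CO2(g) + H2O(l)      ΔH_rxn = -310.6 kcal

(a) reversed and × 2: (-2)·(-530.6) = +1061.2 kcal
(b) × 3: (3)·(-780.9) = -2342.7 kcal
(c) reversed and × 3: (-3)·(-310.6) = +931.8 kcal
By Hess's law, ΔH_rxn = (+1061.2) + (-2342.7) + (+931.8) = -349.7 kcal

ΔH_rxn = -349.7 kcal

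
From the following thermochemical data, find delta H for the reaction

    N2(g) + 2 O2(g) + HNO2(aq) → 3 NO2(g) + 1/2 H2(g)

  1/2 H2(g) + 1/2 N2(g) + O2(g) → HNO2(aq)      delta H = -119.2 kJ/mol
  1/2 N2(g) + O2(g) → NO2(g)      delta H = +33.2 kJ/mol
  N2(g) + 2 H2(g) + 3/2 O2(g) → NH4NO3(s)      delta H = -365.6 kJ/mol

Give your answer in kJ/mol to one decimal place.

delta H = 218.8 kJ/mol

equation 1 reversed: +119.2 kJ/mol
equation 2 × 3: (3)·(+33.2) = +99.6 kJ/mol
equation 3: not needed.
delta H = (-1)·(-119.2) + (3)·(+33.2) = 218.8 kJ/mol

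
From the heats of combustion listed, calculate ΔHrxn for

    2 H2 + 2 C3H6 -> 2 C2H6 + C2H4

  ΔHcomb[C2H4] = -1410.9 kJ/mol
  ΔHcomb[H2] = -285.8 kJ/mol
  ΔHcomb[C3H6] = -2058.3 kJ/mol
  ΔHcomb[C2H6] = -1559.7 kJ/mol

Using ΔH = Σ nΔHc°(reactants) − Σ nΔHc°(products):
= [2·(-285.8) + 2·(-2058.3)] − [2·(-1559.7) + 1·(-1410.9)]
= -157.9 kJ/mol

ΔHrxn = -157.9 kJ/mol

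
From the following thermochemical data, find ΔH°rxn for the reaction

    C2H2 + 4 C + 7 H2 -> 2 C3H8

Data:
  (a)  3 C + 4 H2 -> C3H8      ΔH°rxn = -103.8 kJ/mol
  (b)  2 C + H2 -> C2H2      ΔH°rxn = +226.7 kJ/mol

ΔH°rxn = -434.3 kJ/mol

(a) × 2: (2)·(-103.8) = -207.6 kJ/mol
(b) reversed: -226.7 kJ/mol
ΔH°rxn = (-207.6) + (-226.7) = -434.3 kJ/mol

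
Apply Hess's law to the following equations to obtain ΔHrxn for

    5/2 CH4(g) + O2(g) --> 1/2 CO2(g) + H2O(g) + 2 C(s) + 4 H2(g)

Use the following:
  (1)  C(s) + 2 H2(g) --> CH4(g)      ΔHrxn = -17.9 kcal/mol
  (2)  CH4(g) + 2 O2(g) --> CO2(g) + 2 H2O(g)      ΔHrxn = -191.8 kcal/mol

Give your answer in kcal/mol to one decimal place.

(1) reversed and × 2 (C(s) must end up as a product; scale by 2 for the 2 C(s)): (-2)·(-17.9) = +35.8 kcal/mol
(2) × 1/2 (scale by 1/2 for the 1/2 CO2(g)): (1/2)·(-191.8) = -95.9 kcal/mol
By Hess's law, ΔHrxn = (+35.8) + (-95.9) = -60.1 kcal/mol

ΔHrxn = -60.1 kcal/mol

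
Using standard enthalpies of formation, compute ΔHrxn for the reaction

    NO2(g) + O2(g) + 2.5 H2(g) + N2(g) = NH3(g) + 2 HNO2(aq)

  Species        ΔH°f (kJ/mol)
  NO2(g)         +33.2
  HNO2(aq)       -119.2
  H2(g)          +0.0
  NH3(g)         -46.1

ΔH°rxn = Σ nΔHf°(products) − Σ nΔHf°(reactants).
Products: 1·(-46.1) + 2·(-119.2) = -284.5
Reactants: 1·(+33.2) + 1·(+0.0) + 5/2·(+0.0) + 1·(+0.0) = +33.2
ΔHrxn = (-284.5) − (+33.2) = -317.7 kJ/mol

ΔHrxn = -317.7 kJ/mol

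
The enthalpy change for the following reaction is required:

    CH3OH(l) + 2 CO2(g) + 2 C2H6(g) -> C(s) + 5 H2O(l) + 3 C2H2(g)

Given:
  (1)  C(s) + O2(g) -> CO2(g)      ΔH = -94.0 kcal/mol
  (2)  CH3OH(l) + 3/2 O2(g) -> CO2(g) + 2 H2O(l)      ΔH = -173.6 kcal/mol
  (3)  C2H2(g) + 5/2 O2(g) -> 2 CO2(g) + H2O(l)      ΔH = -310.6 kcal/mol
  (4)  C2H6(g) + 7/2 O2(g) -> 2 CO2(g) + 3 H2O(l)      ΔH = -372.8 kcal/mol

(1) reversed: +94.0 kcal/mol
(2) as written: -173.6 kcal/mol
(3) reversed and × 3: (-3)·(-310.6) = +931.8 kcal/mol
(4) × 2: (2)·(-372.8) = -745.6 kcal/mol
Summing the manipulated equations, ΔH = (+94.0) + (-173.6) + (+931.8) + (-745.6) = 106.6 kcal/mol

ΔH = 106.6 kcal/mol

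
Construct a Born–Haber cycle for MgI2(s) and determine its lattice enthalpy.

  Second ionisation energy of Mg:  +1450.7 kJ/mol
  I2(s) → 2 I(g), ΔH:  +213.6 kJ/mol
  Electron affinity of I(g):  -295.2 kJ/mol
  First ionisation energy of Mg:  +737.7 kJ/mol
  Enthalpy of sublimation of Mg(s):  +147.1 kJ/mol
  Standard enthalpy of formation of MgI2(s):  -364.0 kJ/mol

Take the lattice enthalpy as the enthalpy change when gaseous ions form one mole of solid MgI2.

U = -2322.7 kJ/mol

ΔHf° = 1·ΔHsub + 1·(ΣIE) + 1·D(I2) + 2·EA + U
-364.0 = 1·(+147.1) + 1·(+2188.4) + 1·(+213.6) + 2·(-295.2) + U
U = -364.0 − (+1958.7) = -2322.7 kJ/mol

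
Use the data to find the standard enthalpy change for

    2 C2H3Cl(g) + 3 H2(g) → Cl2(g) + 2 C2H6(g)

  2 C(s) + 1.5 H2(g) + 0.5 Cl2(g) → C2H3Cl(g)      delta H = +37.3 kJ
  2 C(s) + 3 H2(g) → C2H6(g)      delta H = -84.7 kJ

delta H = -244.0 kJ

equation 1 reversed and × 2: (-2)·(+37.3) = -74.6 kJ
equation 2 × 2: (2)·(-84.7) = -169.4 kJ
Since enthalpy is a state function, delta H = (-2)·(+37.3) + (2)·(-84.7) = -244.0 kJ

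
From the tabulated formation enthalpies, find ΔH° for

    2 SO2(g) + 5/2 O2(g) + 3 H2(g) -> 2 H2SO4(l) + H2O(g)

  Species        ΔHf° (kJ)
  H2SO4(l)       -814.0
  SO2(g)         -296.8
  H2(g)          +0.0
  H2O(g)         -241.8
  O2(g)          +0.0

ΔH° = -1276.2 kJ

ΔH°rxn = Σ nΔHf°(products) − Σ nΔHf°(reactants).
Products: 2·(-814.0) + 1·(-241.8) = -1869.8
Reactants: 2·(-296.8) + 5/2·(+0.0) + 3·(+0.0) = -593.6
ΔH° = (-1869.8) − (-593.6) = -1276.2 kJ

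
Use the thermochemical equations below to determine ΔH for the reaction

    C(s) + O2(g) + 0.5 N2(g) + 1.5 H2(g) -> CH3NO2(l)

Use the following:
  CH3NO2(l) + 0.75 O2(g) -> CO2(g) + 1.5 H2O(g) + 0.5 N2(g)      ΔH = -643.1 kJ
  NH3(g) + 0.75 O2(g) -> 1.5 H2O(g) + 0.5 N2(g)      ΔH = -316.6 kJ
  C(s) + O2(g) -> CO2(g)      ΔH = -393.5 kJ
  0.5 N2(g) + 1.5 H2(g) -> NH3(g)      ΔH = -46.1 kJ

ΔH = -113.1 kJ

equation 1 reversed (CH3NO2(l) must end up as a product): +643.1 kJ
equation 2 as written: -316.6 kJ
equation 3 as written (C(s) already on the reactant side): -393.5 kJ
equation 4 as written (H2(g) already on the reactant side): -46.1 kJ
ΔH = (-1)·(-643.1) + (1)·(-316.6) + (1)·(-393.5) + (1)·(-46.1) = -113.1 kJ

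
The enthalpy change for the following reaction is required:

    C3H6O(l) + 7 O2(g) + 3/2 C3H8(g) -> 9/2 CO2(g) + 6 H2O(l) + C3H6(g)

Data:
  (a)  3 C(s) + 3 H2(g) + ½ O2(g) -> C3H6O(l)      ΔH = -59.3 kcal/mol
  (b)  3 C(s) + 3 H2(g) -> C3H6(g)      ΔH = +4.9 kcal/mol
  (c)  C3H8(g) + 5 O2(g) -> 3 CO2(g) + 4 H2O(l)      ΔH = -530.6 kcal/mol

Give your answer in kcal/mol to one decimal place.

(a) reversed (reverse to put C3H6O(l) on the reactant side): +59.3 kcal/mol
(b) as written (C3H6(g) already on the product side): +4.9 kcal/mol
(c) × 3/2 (scale by 3/2 for the 3/2 C3H8(g)): (3/2)·(-530.6) = -795.9 kcal/mol
Since enthalpy is a state function, ΔH = (-1)·(-59.3) + (1)·(+4.9) + (3/2)·(-530.6) = -731.7 kcal/mol

ΔH = -731.7 kcal/mol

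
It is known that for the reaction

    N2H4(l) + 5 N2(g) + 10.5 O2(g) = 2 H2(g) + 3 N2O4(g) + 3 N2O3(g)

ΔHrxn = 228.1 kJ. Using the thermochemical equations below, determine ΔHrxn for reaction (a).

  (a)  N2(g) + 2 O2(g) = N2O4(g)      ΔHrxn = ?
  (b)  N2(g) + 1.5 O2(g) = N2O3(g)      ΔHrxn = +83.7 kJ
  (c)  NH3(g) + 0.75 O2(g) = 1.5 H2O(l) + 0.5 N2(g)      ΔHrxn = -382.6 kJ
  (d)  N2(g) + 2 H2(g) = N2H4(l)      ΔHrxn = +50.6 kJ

(a) × 3: contributes 3·x
(b) × 3: (3)·(+83.7) = +251.1 kJ
(c): not needed.
(d) reversed: -50.6 kJ
+228.1 = (+251.1) + (-50.6) + 3·x
x = (+228.1 − (+200.5)) / (3) = 9.2 kJ

ΔHrxn = 9.2 kJ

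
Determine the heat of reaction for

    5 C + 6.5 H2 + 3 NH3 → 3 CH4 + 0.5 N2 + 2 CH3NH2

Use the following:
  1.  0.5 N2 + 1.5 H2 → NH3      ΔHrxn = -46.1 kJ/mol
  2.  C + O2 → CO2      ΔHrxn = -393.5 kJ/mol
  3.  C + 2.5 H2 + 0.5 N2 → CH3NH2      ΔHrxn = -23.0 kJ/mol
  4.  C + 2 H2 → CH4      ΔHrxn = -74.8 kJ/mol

ΔHrxn = -132.1 kJ/mol

eq. 1 reversed and × 3: (-3)·(-46.1) = +138.3 kJ/mol
eq. 2: not needed.
eq. 3 × 2: (2)·(-23.0) = -46.0 kJ/mol
eq. 4 × 3: (3)·(-74.8) = -224.4 kJ/mol
ΔHrxn = (-3)·(-46.1) + (2)·(-23.0) + (3)·(-74.8) = -132.1 kJ/mol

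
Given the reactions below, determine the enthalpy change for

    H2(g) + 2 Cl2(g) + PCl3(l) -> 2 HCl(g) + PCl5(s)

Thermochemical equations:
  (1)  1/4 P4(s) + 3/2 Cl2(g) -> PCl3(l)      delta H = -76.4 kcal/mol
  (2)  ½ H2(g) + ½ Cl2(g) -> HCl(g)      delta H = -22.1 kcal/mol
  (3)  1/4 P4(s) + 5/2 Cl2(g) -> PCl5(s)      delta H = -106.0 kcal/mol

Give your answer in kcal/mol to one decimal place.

delta H = -73.8 kcal/mol

(1) reversed (reverse to put PCl3(l) on the reactant side): +76.4 kcal/mol
(2) × 2 (scale by 2 for the 2 HCl(g)): (2)·(-22.1) = -44.2 kcal/mol
(3) as written (PCl5(s) already on the product side): -106.0 kcal/mol
delta H = (+76.4) + (-44.2) + (-106.0) = -73.8 kcal/mol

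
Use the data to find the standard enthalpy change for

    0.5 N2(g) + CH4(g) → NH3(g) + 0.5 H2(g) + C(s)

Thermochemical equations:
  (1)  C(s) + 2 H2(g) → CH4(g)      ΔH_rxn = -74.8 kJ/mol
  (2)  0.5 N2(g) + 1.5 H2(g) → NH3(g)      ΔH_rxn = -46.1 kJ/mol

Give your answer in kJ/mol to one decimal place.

ΔH_rxn = 28.7 kJ/mol

(1) reversed: +74.8 kJ/mol
(2) as written: -46.1 kJ/mol
ΔH_rxn = (+74.8) + (-46.1) = 28.7 kJ/mol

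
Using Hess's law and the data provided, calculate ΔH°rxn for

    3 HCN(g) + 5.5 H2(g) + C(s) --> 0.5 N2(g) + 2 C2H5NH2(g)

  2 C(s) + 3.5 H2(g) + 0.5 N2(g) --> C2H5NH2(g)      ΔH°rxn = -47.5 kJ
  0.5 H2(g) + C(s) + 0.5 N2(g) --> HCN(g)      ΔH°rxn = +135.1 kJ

ΔH°rxn = -500.3 kJ

equation 1 × 2 (×2 to match 2 C2H5NH2(g) in the target): (2)·(-47.5) = -95.0 kJ
equation 2 reversed and × 3 (HCN(g) must end up as a reactant; ×3 to match 3 HCN(g) in the target): (-3)·(+135.1) = -405.3 kJ
Since enthalpy is a state function, ΔH°rxn = (-95.0) + (-405.3) = -500.3 kJ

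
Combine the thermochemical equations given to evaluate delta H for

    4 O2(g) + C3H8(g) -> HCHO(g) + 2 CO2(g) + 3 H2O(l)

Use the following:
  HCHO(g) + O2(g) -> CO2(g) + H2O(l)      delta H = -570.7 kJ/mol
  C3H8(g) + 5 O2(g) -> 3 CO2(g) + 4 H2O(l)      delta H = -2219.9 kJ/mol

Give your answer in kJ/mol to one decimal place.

delta H = -1649.2 kJ/mol

equation 1 reversed (reverse to put HCHO(g) on the product side): +570.7 kJ/mol
equation 2 as written (C3H8(g) already on the reactant side): -2219.9 kJ/mol
Summing the manipulated equations, delta H = (-1)·(-570.7) + (1)·(-2219.9) = -1649.2 kJ/mol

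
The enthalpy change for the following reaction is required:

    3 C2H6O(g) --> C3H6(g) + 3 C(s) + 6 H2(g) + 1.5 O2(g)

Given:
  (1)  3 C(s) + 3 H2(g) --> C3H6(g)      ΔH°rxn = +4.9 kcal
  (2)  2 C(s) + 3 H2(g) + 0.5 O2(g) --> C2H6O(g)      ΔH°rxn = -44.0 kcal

ΔH°rxn = 136.9 kcal

(1) as written (C3H6(g) already on the product side): +4.9 kcal
(2) reversed and × 3 (reverse to put C2H6O(g) on the reactant side; ×3 to match 3 C2H6O(g) in the target): (-3)·(-44.0) = +132.0 kcal
Combining the equations, ΔH°rxn = (+4.9) + (+132.0) = 136.9 kcal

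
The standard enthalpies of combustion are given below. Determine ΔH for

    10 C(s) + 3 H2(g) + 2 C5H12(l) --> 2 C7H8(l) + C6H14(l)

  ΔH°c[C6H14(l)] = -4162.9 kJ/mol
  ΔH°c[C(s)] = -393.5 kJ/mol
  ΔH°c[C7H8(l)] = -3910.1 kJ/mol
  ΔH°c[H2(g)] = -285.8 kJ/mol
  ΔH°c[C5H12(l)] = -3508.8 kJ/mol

With combustion enthalpies, reactants minus products:
= [10·(-393.5) + 3·(-285.8) + 2·(-3508.8)] − [2·(-3910.1) + 1·(-4162.9)]
= 173.1 kJ/mol

ΔH = 173.1 kJ/mol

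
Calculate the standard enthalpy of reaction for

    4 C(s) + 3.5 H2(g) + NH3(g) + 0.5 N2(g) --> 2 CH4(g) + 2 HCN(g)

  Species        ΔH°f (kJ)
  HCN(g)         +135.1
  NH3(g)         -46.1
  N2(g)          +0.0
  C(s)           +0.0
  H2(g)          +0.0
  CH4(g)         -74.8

ΔH° = 166.7 kJ

Products: 2·(-74.8) + 2·(+135.1) = +120.6
Reactants: 4·(+0.0) + 7/2·(+0.0) + 1·(-46.1) + 1/2·(+0.0) = -46.1
ΔH° = (+120.6) − (-46.1) = 166.7 kJ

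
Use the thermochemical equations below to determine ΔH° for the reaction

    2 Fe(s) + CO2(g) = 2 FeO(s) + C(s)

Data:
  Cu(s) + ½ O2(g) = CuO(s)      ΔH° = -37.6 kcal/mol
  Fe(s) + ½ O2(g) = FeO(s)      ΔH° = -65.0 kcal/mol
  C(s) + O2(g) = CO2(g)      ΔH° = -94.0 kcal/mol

ΔH° = -36.0 kcal/mol

equation 1: not needed.
equation 2 × 2: (2)·(-65.0) = -130.0 kcal/mol
equation 3 reversed: +94.0 kcal/mol
ΔH° = (2)·(-65.0) + (-1)·(-94.0) = -36.0 kcal/mol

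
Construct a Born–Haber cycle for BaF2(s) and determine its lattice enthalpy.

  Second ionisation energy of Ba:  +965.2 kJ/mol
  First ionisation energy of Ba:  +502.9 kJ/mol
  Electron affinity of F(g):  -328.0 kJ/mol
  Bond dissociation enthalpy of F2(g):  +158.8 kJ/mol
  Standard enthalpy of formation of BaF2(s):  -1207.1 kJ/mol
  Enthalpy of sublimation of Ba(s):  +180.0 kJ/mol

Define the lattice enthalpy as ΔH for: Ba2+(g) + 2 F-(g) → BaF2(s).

U = -2358.0 kJ/mol

ΔHf° = 1·ΔHsub + 1·(ΣIE) + 1·D(F2) + 2·EA + U
-1207.1 = 1·(+180.0) + 1·(+1468.1) + 1·(+158.8) + 2·(-328.0) + U
U = -1207.1 − (+1150.9) = -2358.0 kJ/mol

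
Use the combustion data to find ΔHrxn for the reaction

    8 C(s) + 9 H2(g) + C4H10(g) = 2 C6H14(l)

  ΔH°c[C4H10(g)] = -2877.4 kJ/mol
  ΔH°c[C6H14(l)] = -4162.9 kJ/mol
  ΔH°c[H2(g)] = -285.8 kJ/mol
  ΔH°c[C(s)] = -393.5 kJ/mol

With combustion enthalpies, reactants minus products:
= [8·(-393.5) + 9·(-285.8) + 1·(-2877.4)] − [2·(-4162.9)]
= -271.8 kJ/mol

ΔHrxn = -271.8 kJ/mol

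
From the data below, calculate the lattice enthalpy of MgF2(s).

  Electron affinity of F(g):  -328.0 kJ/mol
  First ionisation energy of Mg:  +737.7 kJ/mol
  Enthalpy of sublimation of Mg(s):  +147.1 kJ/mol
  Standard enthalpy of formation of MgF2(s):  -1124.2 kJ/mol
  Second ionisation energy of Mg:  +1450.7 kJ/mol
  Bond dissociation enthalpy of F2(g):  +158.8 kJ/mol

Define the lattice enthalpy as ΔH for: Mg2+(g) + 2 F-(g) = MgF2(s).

U = -2962.5 kJ/mol

ΔHf° = 1·ΔHsub + 1·(ΣIE) + 1·D(F2) + 2·EA + U
-1124.2 = 1·(+147.1) + 1·(+2188.4) + 1·(+158.8) + 2·(-328.0) + U
U = -1124.2 − (+1838.3) = -2962.5 kJ/mol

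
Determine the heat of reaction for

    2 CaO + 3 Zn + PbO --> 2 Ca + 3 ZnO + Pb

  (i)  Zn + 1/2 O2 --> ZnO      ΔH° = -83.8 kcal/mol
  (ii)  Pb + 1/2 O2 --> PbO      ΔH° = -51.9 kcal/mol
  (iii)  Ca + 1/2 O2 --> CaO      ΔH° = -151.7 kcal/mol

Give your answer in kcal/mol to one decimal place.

(i) × 3 (×3 to match 3 ZnO in the target): (3)·(-83.8) = -251.4 kcal/mol
(ii) reversed (PbO must end up as a reactant): +51.9 kcal/mol
(iii) reversed and × 2 (reverse to put CaO on the reactant side; ×2 to match 2 CaO in the target): (-2)·(-151.7) = +303.4 kcal/mol
Since enthalpy is a state function, ΔH° = (3)·(-83.8) + (-1)·(-51.9) + (-2)·(-151.7) = 103.9 kcal/mol

ΔH° = 103.9 kcal/mol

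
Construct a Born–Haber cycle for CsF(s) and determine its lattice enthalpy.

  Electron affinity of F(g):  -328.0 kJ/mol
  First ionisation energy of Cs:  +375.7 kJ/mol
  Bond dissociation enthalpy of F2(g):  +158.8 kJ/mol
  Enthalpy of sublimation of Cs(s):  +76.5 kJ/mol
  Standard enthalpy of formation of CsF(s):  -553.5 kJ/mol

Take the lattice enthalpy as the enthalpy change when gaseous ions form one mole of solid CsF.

U = -757.1 kJ/mol

ΔHf° = 1·ΔHsub + 1·(ΣIE) + 1/2·D(F2) + 1·EA + U
-553.5 = 1·(+76.5) + 1·(+375.7) + 1/2·(+158.8) + 1·(-328.0) + U
U = -553.5 − (+203.6) = -757.1 kJ/mol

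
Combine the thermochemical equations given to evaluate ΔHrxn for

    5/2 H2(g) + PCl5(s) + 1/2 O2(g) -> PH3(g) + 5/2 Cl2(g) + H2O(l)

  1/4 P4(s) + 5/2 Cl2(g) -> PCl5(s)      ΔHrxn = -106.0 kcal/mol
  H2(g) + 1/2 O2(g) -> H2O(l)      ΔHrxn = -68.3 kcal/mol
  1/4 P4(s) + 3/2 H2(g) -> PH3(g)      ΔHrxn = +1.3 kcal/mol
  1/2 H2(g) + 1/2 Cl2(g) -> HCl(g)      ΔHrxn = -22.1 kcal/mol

ΔHrxn = 39.0 kcal/mol

equation 1 reversed: +106.0 kcal/mol
equation 2 as written: -68.3 kcal/mol
equation 3 as written: +1.3 kcal/mol
equation 4: not needed.
ΔHrxn = (+106.0) + (-68.3) + (+1.3) = 39.0 kcal/mol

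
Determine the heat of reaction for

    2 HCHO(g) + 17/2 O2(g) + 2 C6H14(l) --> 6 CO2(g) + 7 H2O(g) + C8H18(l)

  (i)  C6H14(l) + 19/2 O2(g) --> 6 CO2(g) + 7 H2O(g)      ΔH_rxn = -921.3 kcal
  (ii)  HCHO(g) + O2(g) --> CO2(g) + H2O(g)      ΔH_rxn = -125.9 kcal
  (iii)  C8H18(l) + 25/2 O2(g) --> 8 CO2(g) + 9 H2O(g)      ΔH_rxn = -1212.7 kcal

(i) × 2 (scale by 2 for the 2 C6H14(l)): (2)·(-921.3) = -1842.6 kcal
(ii) × 2 (×2 to match 2 HCHO(g) in the target): (2)·(-125.9) = -251.8 kcal
(iii) reversed (reverse to put C8H18(l) on the product side): +1212.7 kcal
By Hess's law, ΔH_rxn = (2)·(-921.3) + (2)·(-125.9) + (-1)·(-1212.7) = -881.7 kcal

ΔH_rxn = -881.7 kcal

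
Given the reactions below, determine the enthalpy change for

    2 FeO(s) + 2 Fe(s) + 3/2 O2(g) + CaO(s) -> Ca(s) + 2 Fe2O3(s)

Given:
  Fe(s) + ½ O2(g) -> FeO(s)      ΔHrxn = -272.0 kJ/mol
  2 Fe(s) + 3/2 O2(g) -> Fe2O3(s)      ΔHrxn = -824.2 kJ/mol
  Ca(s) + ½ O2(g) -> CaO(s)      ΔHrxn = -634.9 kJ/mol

ΔHrxn = -469.5 kJ/mol

equation 1 reversed and × 2 (FeO(s) must end up as a reactant; scale by 2 for the 2 FeO(s)): (-2)·(-272.0) = +544.0 kJ/mol
equation 2 × 2 (scale by 2 for the 2 Fe2O3(s)): (2)·(-824.2) = -1648.4 kJ/mol
equation 3 reversed (CaO(s) must end up as a reactant): +634.9 kJ/mol
ΔHrxn = (-2)·(-272.0) + (2)·(-824.2) + (-1)·(-634.9) = -469.5 kJ/mol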